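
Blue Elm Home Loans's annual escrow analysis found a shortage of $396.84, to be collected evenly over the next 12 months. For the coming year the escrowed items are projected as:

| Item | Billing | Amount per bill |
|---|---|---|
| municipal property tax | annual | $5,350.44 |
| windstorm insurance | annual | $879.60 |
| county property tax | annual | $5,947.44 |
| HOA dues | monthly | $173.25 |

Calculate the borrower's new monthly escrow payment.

Municipal property tax = $5,350.44 annually
Windstorm insurance = $879.60 annually
County property tax = $5,947.44 annually
HOA dues = $173.25 × 12 = $2,079.00 annually
Annual escrow total = $14,256.48
Per month = $14,256.48 ÷ 12 = $1,188.04
Monthly shortage recovery: $396.84 ÷ 12 = $33.07
Adjusted monthly = $1,188.04 + $33.07 = $1,221.11

$1,221.11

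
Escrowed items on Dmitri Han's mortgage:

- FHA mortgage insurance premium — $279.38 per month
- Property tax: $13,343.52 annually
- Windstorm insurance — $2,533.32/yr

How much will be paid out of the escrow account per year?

FHA mortgage insurance premium: $279.38 × 12 = $3,352.56/yr
Property tax: $13,343.52/yr
Windstorm insurance: $2,533.32/yr
Total per year = $3,352.56 + $13,343.52 + $2,533.32 = $19,229.40

$19,229.40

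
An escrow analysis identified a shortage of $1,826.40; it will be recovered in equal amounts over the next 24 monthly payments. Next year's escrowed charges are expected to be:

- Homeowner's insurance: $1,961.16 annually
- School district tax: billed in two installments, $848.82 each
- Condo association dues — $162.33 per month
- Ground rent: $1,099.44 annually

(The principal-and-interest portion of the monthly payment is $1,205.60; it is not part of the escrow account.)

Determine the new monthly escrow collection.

$634.95

Homeowner's insurance — $1,961.16
School district tax — $848.82 × 2 = $1,697.64
Condo association dues — $162.33 × 12 = $1,947.96
Ground rent — $1,099.44
Total per year = $1,961.16 + $1,697.64 + $1,947.96 + $1,099.44 = $6,706.20
Monthly = $6,706.20 ÷ 12 = $558.85
Monthly shortage recovery: $1,826.40 / 24 = $76.10
Adjusted monthly = $558.85 + $76.10 = $634.95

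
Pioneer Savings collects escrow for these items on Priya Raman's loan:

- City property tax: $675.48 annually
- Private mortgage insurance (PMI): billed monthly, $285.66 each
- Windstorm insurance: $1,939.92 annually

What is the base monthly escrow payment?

City property tax — $675.48
Private mortgage insurance (PMI) — $285.66 × 12 = $3,427.92
Windstorm insurance — $1,939.92
Combined annual = $675.48 + $3,427.92 + $1,939.92 = $6,043.32
Monthly escrow = $6,043.32 / 12 = $503.61

$503.61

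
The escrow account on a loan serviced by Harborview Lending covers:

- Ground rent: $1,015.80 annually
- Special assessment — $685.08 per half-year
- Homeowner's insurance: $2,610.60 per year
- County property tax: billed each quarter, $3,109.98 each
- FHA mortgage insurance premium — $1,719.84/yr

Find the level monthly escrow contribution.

Ground rent: $1,015.80 annually
Special assessment: $685.08 × 2 = $1,370.16 annually
Homeowner's insurance: $2,610.60 annually
County property tax: $3,109.98 × 4 = $12,439.92 annually
FHA mortgage insurance premium: $1,719.84 annually
Combined annual = $1,015.80 + $1,370.16 + $2,610.60 + $12,439.92 + $1,719.84 = $19,156.32
Per month = $19,156.32 / 12 = $1,596.36

$1,596.36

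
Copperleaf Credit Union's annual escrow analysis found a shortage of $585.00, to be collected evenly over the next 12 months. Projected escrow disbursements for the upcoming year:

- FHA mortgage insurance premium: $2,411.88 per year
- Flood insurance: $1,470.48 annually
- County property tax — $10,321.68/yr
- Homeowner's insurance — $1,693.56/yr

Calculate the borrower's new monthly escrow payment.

$1,373.55

FHA mortgage insurance premium: $2,411.88 per year
Flood insurance: $1,470.48 per year
County property tax: $10,321.68 per year
Homeowner's insurance: $1,693.56 per year
Yearly total = $15,897.60
Per month = $15,897.60 / 12 = $1,324.80
Monthly shortage recovery: $585.00 ÷ 12 = $48.75
Adjusted monthly = $1,324.80 + $48.75 = $1,373.55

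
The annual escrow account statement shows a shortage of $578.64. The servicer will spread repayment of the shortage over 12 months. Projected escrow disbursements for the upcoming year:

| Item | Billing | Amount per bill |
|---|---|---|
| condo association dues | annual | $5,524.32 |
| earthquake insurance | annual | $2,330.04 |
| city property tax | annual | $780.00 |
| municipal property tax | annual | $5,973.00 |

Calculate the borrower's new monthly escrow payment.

$1,265.50

Condo association dues: $5,524.32 per year
Earthquake insurance: $2,330.04 per year
City property tax: $780.00 per year
Municipal property tax: $5,973.00 per year
Yearly total = $14,607.36
Per month = $14,607.36 / 12 = $1,217.28
Monthly shortage recovery: $578.64 / 12 = $48.22
New monthly escrow = $1,217.28 + $48.22 = $1,265.50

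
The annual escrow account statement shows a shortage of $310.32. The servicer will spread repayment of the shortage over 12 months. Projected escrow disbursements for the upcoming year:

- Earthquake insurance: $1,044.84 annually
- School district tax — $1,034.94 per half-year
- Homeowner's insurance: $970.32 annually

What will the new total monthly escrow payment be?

Earthquake insurance — $1,044.84 annually
School district tax — $1,034.94 × 2 = $2,069.88 annually
Homeowner's insurance — $970.32 annually
Combined annual = $4,085.04
Monthly escrow = $4,085.04 ÷ 12 = $340.42
Shortage per month = $310.32 / 12 = $25.86
Adjusted monthly = $340.42 + $25.86 = $366.28

$366.28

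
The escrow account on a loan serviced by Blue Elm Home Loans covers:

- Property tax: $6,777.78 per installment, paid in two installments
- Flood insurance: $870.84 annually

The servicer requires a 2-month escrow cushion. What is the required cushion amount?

Property tax: $6,777.78 × 2 = $13,555.56
Flood insurance: $870.84
Yearly total = $13,555.56 + $870.84 = $14,426.40
Base monthly escrow = $14,426.40 / 12 = $1,202.20
Cushion = 2 × $1,202.20 = $2,404.40

$2,404.40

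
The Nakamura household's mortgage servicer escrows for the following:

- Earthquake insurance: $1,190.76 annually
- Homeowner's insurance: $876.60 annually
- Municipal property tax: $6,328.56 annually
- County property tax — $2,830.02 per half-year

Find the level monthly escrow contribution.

$1,171.33

Earthquake insurance: $1,190.76 annually
Homeowner's insurance: $876.60 annually
Municipal property tax: $6,328.56 annually
County property tax: $2,830.02 × 2 = $5,660.04 annually
Total annual escrow = $1,190.76 + $876.60 + $6,328.56 + $5,660.04 = $14,055.96
Monthly = $14,055.96 / 12 = $1,171.33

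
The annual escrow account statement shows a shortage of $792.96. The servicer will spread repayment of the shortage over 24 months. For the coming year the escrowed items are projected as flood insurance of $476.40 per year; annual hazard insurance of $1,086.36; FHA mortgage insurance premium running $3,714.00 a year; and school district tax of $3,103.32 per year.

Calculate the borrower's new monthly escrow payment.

Flood insurance — $476.40 annually
Hazard insurance — $1,086.36 annually
FHA mortgage insurance premium — $3,714.00 annually
School district tax — $3,103.32 annually
Annual escrow total = $476.40 + $1,086.36 + $3,714.00 + $3,103.32 = $8,380.08
Monthly escrow = $8,380.08 / 12 = $698.34
Shortage spread = $792.96 ÷ 24 = $33.04/mo
Adjusted monthly = $698.34 + $33.04 = $731.38

$731.38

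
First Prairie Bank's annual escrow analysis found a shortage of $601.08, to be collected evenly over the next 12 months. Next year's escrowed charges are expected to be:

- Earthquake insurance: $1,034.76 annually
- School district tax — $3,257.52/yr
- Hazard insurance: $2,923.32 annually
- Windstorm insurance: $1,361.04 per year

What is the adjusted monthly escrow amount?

Earthquake insurance = $1,034.76 per year
School district tax = $3,257.52 per year
Hazard insurance = $2,923.32 per year
Windstorm insurance = $1,361.04 per year
Annual escrow total = $8,576.64
Base monthly escrow = $8,576.64 / 12 = $714.72
Shortage per month = $601.08 / 12 = $50.09
Adjusted monthly = $714.72 + $50.09 = $764.81

$764.81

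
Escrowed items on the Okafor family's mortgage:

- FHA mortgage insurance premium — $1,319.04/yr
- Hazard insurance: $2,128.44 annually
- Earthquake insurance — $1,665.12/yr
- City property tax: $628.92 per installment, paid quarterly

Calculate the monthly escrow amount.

FHA mortgage insurance premium = $1,319.04/yr
Hazard insurance = $2,128.44/yr
Earthquake insurance = $1,665.12/yr
City property tax = $628.92 × 4 = $2,515.68/yr
Total annual escrow = $1,319.04 + $2,128.44 + $1,665.12 + $2,515.68 = $7,628.28
Monthly escrow = $7,628.28 ÷ 12 = $635.69

$635.69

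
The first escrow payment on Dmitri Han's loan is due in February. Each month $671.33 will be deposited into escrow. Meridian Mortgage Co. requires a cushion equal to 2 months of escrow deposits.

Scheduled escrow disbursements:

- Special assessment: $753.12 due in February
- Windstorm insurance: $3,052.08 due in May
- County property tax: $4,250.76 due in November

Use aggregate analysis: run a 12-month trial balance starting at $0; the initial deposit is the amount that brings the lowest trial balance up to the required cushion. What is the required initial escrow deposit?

Cushion = 2 × $671.33 = $1,342.66
Trial balance (start $0, +$671.33 each month, − disbursements):
  Feb: +$671.33 − $753.12 → -$81.79
  Mar: +$671.33 → $589.54
  Apr: +$671.33 → $1,260.87
  May: +$671.33 − $3,052.08 → -$1,119.88
  Jun: +$671.33 → -$448.55
  Jul: +$671.33 → $222.78
  Aug: +$671.33 → $894.11
  Sep: +$671.33 → $1,565.44
  Oct: +$671.33 → $2,236.77
  Nov: +$671.33 − $4,250.76 → -$1,342.66
  Dec: +$671.33 → -$671.33
  Jan: +$671.33 → $0.00
Lowest trial balance = -$1,342.66 (Nov)
Initial deposit = cushion − low point = $1,342.66 − (-$1,342.66) = $2,685.32

$2,685.32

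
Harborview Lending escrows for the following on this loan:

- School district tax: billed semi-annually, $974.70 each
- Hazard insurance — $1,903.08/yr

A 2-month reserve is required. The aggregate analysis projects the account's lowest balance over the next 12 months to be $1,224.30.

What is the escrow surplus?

School district tax — $974.70 × 2 = $1,949.40 per year
Hazard insurance — $1,903.08 per year
Annual escrow total = $1,949.40 + $1,903.08 = $3,852.48
Per month = $3,852.48 / 12 = $321.04
Required reserve = 2 × $321.04 = $642.08
Excess over cushion: $1,224.30 − $642.08 = $582.22

$582.22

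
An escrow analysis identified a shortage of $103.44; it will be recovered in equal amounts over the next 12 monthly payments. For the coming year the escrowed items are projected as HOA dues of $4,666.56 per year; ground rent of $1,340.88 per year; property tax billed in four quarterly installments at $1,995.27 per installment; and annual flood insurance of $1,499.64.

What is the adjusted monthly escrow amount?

HOA dues = $4,666.56 per year
Ground rent = $1,340.88 per year
Property tax = $1,995.27 × 4 = $7,981.08 per year
Flood insurance = $1,499.64 per year
Yearly total = $4,666.56 + $1,340.88 + $7,981.08 + $1,499.64 = $15,488.16
Per month = $15,488.16 / 12 = $1,290.68
Shortage per month = $103.44 ÷ 12 = $8.62
Adjusted monthly = $1,290.68 + $8.62 = $1,299.30

$1,299.30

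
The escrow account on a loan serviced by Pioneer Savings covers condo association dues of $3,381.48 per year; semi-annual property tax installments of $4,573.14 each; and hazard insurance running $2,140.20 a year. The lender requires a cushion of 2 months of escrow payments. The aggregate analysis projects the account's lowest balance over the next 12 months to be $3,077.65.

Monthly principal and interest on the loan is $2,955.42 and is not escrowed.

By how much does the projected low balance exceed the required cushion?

Condo association dues = $3,381.48
Property tax = $4,573.14 × 2 = $9,146.28
Hazard insurance = $2,140.20
Yearly total = $14,667.96
Monthly = $14,667.96 ÷ 12 = $1,222.33
Required cushion = 2 × $1,222.33 = $2,444.66
Excess over cushion: $3,077.65 − $2,444.66 = $632.99

$632.99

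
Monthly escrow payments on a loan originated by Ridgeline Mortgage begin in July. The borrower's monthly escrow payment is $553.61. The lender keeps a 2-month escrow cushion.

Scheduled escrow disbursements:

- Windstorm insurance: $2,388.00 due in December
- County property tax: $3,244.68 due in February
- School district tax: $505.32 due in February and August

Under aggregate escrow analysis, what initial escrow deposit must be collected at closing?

Cushion = 2 × $553.61 = $1,107.22
Trial balance (start $0, +$553.61 each month, − disbursements):
  Jul: +$553.61 → $553.61
  Aug: +$553.61 − $505.32 → $601.90
  Sep: +$553.61 → $1,155.51
  Oct: +$553.61 → $1,709.12
  Nov: +$553.61 → $2,262.73
  Dec: +$553.61 − $2,388.00 → $428.34
  Jan: +$553.61 → $981.95
  Feb: +$553.61 − $3,750.00 → -$2,214.44
  Mar: +$553.61 → -$1,660.83
  Apr: +$553.61 → -$1,107.22
  May: +$553.61 → -$553.61
  Jun: +$553.61 → $0.00
Lowest trial balance = -$2,214.44 (Feb)
Initial deposit = cushion − low point = $1,107.22 − (-$2,214.44) = $3,321.66

$3,321.66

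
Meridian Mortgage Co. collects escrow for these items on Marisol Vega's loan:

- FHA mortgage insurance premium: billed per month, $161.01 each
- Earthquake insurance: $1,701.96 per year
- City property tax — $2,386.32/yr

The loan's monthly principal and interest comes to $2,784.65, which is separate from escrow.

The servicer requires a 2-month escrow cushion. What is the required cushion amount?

$1,003.40

FHA mortgage insurance premium — $161.01 × 12 = $1,932.12/yr
Earthquake insurance — $1,701.96/yr
City property tax — $2,386.32/yr
Total annual escrow = $6,020.40
Base monthly escrow = $6,020.40 ÷ 12 = $501.70
Required cushion = 2 × $501.70 = $1,003.40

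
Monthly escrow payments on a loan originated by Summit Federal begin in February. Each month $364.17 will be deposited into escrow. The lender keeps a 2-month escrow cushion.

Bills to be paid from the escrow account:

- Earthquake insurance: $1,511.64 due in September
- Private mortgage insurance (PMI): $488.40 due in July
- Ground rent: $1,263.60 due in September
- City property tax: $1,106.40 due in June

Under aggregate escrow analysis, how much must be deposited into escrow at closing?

$2,185.02

Cushion = 2 × $364.17 = $728.34
Trial balance (start $0, +$364.17 each month, − disbursements):
  Feb: +$364.17 → $364.17
  Mar: +$364.17 → $728.34
  Apr: +$364.17 → $1,092.51
  May: +$364.17 → $1,456.68
  Jun: +$364.17 − $1,106.40 → $714.45
  Jul: +$364.17 − $488.40 → $590.22
  Aug: +$364.17 → $954.39
  Sep: +$364.17 − $2,775.24 → -$1,456.68
  Oct: +$364.17 → -$1,092.51
  Nov: +$364.17 → -$728.34
  Dec: +$364.17 → -$364.17
  Jan: +$364.17 → $0.00
Lowest trial balance = -$1,456.68 (Sep)
Initial deposit = cushion − low point = $728.34 − (-$1,456.68) = $2,185.02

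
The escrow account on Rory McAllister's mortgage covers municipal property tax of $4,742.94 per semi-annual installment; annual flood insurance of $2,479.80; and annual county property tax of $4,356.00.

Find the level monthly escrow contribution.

$1,360.14

Municipal property tax — $4,742.94 × 2 = $9,485.88 per year
Flood insurance — $2,479.80 per year
County property tax — $4,356.00 per year
Annual escrow total = $16,321.68
Per month = $16,321.68 / 12 = $1,360.14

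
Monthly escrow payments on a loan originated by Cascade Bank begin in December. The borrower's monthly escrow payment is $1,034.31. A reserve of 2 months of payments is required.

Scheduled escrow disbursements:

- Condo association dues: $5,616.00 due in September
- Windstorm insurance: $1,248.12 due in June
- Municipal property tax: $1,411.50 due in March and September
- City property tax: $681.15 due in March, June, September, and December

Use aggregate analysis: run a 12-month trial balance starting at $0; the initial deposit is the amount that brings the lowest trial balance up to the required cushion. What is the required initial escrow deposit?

Cushion = 2 × $1,034.31 = $2,068.62
Trial balance (start $0, +$1,034.31 each month, − disbursements):
  Dec: +$1,034.31 − $681.15 → $353.16
  Jan: +$1,034.31 → $1,387.47
  Feb: +$1,034.31 → $2,421.78
  Mar: +$1,034.31 − $2,092.65 → $1,363.44
  Apr: +$1,034.31 → $2,397.75
  May: +$1,034.31 → $3,432.06
  Jun: +$1,034.31 − $1,929.27 → $2,537.10
  Jul: +$1,034.31 → $3,571.41
  Aug: +$1,034.31 → $4,605.72
  Sep: +$1,034.31 − $7,708.65 → -$2,068.62
  Oct: +$1,034.31 → -$1,034.31
  Nov: +$1,034.31 → $0.00
Lowest trial balance = -$2,068.62 (Sep)
Initial deposit = cushion − low point = $2,068.62 − (-$2,068.62) = $4,137.24

$4,137.24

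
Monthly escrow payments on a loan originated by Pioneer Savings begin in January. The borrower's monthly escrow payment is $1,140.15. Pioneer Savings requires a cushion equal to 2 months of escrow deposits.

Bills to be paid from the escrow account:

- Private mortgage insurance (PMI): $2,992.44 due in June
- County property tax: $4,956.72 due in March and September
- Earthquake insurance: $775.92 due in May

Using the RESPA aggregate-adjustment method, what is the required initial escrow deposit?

Cushion = 2 × $1,140.15 = $2,280.30
Trial balance (start $0, +$1,140.15 each month, − disbursements):
  Jan: +$1,140.15 → $1,140.15
  Feb: +$1,140.15 → $2,280.30
  Mar: +$1,140.15 − $4,956.72 → -$1,536.27
  Apr: +$1,140.15 → -$396.12
  May: +$1,140.15 − $775.92 → -$31.89
  Jun: +$1,140.15 − $2,992.44 → -$1,884.18
  Jul: +$1,140.15 → -$744.03
  Aug: +$1,140.15 → $396.12
  Sep: +$1,140.15 − $4,956.72 → -$3,420.45
  Oct: +$1,140.15 → -$2,280.30
  Nov: +$1,140.15 → -$1,140.15
  Dec: +$1,140.15 → $0.00
Lowest trial balance = -$3,420.45 (Sep)
Initial deposit = cushion − low point = $2,280.30 − (-$3,420.45) = $5,700.75

$5,700.75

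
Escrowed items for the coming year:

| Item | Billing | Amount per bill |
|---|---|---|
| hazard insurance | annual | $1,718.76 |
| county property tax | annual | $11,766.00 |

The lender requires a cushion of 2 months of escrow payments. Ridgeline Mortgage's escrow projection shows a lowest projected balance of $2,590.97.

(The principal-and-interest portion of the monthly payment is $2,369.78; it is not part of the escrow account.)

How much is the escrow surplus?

Hazard insurance: $1,718.76 annually
County property tax: $11,766.00 annually
Annual escrow total = $1,718.76 + $11,766.00 = $13,484.76
Base monthly escrow = $13,484.76 ÷ 12 = $1,123.73
Required reserve = 2 × $1,123.73 = $2,247.46
Surplus = $2,590.97 − $2,247.46 = $343.51

$343.51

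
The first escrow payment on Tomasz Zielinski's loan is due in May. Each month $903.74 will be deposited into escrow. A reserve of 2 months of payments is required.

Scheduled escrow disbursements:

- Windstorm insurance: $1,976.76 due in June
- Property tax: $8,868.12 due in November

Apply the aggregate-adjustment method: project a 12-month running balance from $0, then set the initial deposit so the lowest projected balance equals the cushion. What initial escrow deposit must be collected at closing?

Cushion = 2 × $903.74 = $1,807.48
Trial balance (start $0, +$903.74 each month, − disbursements):
  May: +$903.74 → $903.74
  Jun: +$903.74 − $1,976.76 → -$169.28
  Jul: +$903.74 → $734.46
  Aug: +$903.74 → $1,638.20
  Sep: +$903.74 → $2,541.94
  Oct: +$903.74 → $3,445.68
  Nov: +$903.74 − $8,868.12 → -$4,518.70
  Dec: +$903.74 → -$3,614.96
  Jan: +$903.74 → -$2,711.22
  Feb: +$903.74 → -$1,807.48
  Mar: +$903.74 → -$903.74
  Apr: +$903.74 → $0.00
Lowest trial balance = -$4,518.70 (Nov)
Initial deposit = cushion − low point = $1,807.48 − (-$4,518.70) = $6,326.18

$6,326.18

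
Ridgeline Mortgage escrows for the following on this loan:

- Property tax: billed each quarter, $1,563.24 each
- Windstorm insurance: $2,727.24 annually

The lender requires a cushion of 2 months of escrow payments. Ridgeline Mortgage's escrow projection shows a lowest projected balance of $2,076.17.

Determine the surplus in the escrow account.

$579.47

Property tax = $1,563.24 × 4 = $6,252.96
Windstorm insurance = $2,727.24
Combined annual = $6,252.96 + $2,727.24 = $8,980.20
Base monthly escrow = $8,980.20 / 12 = $748.35
Cushion = 2 × $748.35 = $1,496.70
Surplus = $2,076.17 − $1,496.70 = $579.47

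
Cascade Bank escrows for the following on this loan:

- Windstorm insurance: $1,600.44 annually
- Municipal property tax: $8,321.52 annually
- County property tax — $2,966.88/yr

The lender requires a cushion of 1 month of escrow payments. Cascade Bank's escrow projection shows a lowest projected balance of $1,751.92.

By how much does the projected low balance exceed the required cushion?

Windstorm insurance: $1,600.44 annually
Municipal property tax: $8,321.52 annually
County property tax: $2,966.88 annually
Yearly total = $12,888.84
Monthly = $12,888.84 ÷ 12 = $1,074.07
Cushion = 1 × $1,074.07 = $1,074.07
Excess over cushion: $1,751.92 − $1,074.07 = $677.85

$677.85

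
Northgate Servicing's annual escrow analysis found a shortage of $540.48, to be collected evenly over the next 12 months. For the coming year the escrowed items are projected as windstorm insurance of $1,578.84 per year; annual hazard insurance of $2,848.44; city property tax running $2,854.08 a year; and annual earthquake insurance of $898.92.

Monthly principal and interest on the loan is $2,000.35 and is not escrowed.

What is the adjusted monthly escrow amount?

$726.73

Windstorm insurance — $1,578.84
Hazard insurance — $2,848.44
City property tax — $2,854.08
Earthquake insurance — $898.92
Annual escrow total = $1,578.84 + $2,848.44 + $2,854.08 + $898.92 = $8,180.28
Per month = $8,180.28 / 12 = $681.69
Shortage spread = $540.48 ÷ 12 = $45.04/mo
New monthly escrow = $681.69 + $45.04 = $726.73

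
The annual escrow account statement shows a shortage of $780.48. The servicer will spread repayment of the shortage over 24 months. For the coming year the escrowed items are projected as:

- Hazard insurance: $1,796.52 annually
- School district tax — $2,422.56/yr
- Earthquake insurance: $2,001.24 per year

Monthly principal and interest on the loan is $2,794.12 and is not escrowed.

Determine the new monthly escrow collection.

$550.88

Hazard insurance: $1,796.52
School district tax: $2,422.56
Earthquake insurance: $2,001.24
Total annual escrow = $6,220.32
Monthly = $6,220.32 ÷ 12 = $518.36
Monthly shortage recovery: $780.48 / 24 = $32.52
Adjusted monthly = $518.36 + $32.52 = $550.88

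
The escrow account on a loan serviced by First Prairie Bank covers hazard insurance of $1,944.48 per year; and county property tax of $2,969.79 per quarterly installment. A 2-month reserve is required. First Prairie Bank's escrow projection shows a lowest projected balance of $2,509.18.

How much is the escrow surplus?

Hazard insurance: $1,944.48
County property tax: $2,969.79 × 4 = $11,879.16
Annual escrow total = $13,823.64
Monthly = $13,823.64 ÷ 12 = $1,151.97
Required reserve = 2 × $1,151.97 = $2,303.94
Surplus = $2,509.18 − $2,303.94 = $205.24

$205.24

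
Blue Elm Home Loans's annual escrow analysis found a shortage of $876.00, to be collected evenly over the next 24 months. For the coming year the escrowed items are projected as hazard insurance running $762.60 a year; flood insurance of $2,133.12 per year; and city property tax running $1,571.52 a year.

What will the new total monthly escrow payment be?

Hazard insurance — $762.60/yr
Flood insurance — $2,133.12/yr
City property tax — $1,571.52/yr
Combined annual = $762.60 + $2,133.12 + $1,571.52 = $4,467.24
Monthly = $4,467.24 / 12 = $372.27
Shortage spread = $876.00 / 24 = $36.50/mo
Adjusted monthly = $372.27 + $36.50 = $408.77

$408.77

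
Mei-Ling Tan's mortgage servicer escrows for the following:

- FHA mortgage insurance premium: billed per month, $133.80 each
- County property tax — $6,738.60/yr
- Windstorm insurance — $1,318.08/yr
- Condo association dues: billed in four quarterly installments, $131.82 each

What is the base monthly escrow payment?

$849.13

FHA mortgage insurance premium = $133.80 × 12 = $1,605.60 per year
County property tax = $6,738.60 per year
Windstorm insurance = $1,318.08 per year
Condo association dues = $131.82 × 4 = $527.28 per year
Total annual escrow = $1,605.60 + $6,738.60 + $1,318.08 + $527.28 = $10,189.56
Base monthly escrow = $10,189.56 / 12 = $849.13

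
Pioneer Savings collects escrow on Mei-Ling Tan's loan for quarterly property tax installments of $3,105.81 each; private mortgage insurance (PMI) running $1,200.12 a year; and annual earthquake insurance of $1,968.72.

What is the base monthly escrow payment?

$1,299.34

Property tax: $3,105.81 × 4 = $12,423.24
Private mortgage insurance (PMI): $1,200.12
Earthquake insurance: $1,968.72
Total per year = $15,592.08
Monthly escrow = $15,592.08 ÷ 12 = $1,299.34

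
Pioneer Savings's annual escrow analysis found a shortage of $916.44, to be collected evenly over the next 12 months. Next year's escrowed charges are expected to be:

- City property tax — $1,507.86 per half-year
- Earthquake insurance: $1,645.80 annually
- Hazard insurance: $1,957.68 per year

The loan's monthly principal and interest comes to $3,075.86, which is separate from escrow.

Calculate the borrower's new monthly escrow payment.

$627.97

City property tax = $1,507.86 × 2 = $3,015.72 per year
Earthquake insurance = $1,645.80 per year
Hazard insurance = $1,957.68 per year
Annual escrow total = $6,619.20
Per month = $6,619.20 / 12 = $551.60
Monthly shortage recovery: $916.44 ÷ 12 = $76.37
New monthly escrow = $551.60 + $76.37 = $627.97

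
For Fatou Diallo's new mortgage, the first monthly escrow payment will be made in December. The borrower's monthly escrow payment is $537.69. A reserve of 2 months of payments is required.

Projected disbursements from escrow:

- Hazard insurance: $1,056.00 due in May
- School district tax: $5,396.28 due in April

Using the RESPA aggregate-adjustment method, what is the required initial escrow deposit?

Cushion = 2 × $537.69 = $1,075.38
Trial balance (start $0, +$537.69 each month, − disbursements):
  Dec: +$537.69 → $537.69
  Jan: +$537.69 → $1,075.38
  Feb: +$537.69 → $1,613.07
  Mar: +$537.69 → $2,150.76
  Apr: +$537.69 − $5,396.28 → -$2,707.83
  May: +$537.69 − $1,056.00 → -$3,226.14
  Jun: +$537.69 → -$2,688.45
  Jul: +$537.69 → -$2,150.76
  Aug: +$537.69 → -$1,613.07
  Sep: +$537.69 → -$1,075.38
  Oct: +$537.69 → -$537.69
  Nov: +$537.69 → $0.00
Lowest trial balance = -$3,226.14 (May)
Initial deposit = cushion − low point = $1,075.38 − (-$3,226.14) = $4,301.52

$4,301.52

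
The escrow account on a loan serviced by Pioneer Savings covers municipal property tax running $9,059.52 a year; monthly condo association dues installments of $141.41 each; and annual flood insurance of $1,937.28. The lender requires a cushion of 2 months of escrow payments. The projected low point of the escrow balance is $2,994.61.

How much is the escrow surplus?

Municipal property tax = $9,059.52 annually
Condo association dues = $141.41 × 12 = $1,696.92 annually
Flood insurance = $1,937.28 annually
Yearly total = $9,059.52 + $1,696.92 + $1,937.28 = $12,693.72
Monthly = $12,693.72 ÷ 12 = $1,057.81
Required reserve = 2 × $1,057.81 = $2,115.62
Excess over cushion: $2,994.61 − $2,115.62 = $878.99

$878.99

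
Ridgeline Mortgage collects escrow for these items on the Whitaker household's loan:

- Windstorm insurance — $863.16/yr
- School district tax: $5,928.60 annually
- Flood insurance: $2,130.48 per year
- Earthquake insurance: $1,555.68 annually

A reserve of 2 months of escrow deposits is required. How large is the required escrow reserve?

Windstorm insurance — $863.16 annually
School district tax — $5,928.60 annually
Flood insurance — $2,130.48 annually
Earthquake insurance — $1,555.68 annually
Total per year = $863.16 + $5,928.60 + $2,130.48 + $1,555.68 = $10,477.92
Base monthly escrow = $10,477.92 / 12 = $873.16
Reserve = 2 × $873.16 = $1,746.32

$1,746.32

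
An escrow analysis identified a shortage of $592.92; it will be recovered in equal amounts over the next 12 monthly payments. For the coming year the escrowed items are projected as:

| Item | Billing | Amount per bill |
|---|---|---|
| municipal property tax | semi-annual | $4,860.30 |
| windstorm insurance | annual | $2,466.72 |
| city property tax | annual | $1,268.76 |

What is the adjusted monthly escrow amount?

$1,170.75

Municipal property tax — $4,860.30 × 2 = $9,720.60/yr
Windstorm insurance — $2,466.72/yr
City property tax — $1,268.76/yr
Annual escrow total = $9,720.60 + $2,466.72 + $1,268.76 = $13,456.08
Base monthly escrow = $13,456.08 / 12 = $1,121.34
Shortage per month = $592.92 ÷ 12 = $49.41
New monthly escrow = $1,121.34 + $49.41 = $1,170.75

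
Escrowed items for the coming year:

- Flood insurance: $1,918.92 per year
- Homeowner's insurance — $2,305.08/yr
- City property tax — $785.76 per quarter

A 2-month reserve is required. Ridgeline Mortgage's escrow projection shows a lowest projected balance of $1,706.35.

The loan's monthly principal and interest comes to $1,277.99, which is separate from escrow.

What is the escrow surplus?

$478.51

Flood insurance — $1,918.92/yr
Homeowner's insurance — $2,305.08/yr
City property tax — $785.76 × 4 = $3,143.04/yr
Combined annual = $1,918.92 + $2,305.08 + $3,143.04 = $7,367.04
Per month = $7,367.04 / 12 = $613.92
Cushion = 2 × $613.92 = $1,227.84
Surplus = $1,706.35 − $1,227.84 = $478.51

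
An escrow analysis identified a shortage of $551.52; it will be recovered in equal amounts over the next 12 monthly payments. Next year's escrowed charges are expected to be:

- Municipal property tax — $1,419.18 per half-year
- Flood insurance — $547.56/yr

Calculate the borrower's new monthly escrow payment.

Municipal property tax — $1,419.18 × 2 = $2,838.36 annually
Flood insurance — $547.56 annually
Yearly total = $3,385.92
Monthly = $3,385.92 ÷ 12 = $282.16
Shortage spread = $551.52 ÷ 12 = $45.96/mo
New monthly escrow = $282.16 + $45.96 = $328.12

$328.12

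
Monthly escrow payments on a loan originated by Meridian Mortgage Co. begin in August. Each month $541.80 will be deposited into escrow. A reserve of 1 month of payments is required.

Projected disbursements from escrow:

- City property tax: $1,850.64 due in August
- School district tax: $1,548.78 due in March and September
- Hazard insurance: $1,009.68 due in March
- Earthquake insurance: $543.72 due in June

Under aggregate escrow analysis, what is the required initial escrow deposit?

$2,857.62

Cushion = 1 × $541.80 = $541.80
Trial balance (start $0, +$541.80 each month, − disbursements):
  Aug: +$541.80 − $1,850.64 → -$1,308.84
  Sep: +$541.80 − $1,548.78 → -$2,315.82
  Oct: +$541.80 → -$1,774.02
  Nov: +$541.80 → -$1,232.22
  Dec: +$541.80 → -$690.42
  Jan: +$541.80 → -$148.62
  Feb: +$541.80 → $393.18
  Mar: +$541.80 − $2,558.46 → -$1,623.48
  Apr: +$541.80 → -$1,081.68
  May: +$541.80 → -$539.88
  Jun: +$541.80 − $543.72 → -$541.80
  Jul: +$541.80 → $0.00
Lowest trial balance = -$2,315.82 (Sep)
Initial deposit = cushion − low point = $541.80 − (-$2,315.82) = $2,857.62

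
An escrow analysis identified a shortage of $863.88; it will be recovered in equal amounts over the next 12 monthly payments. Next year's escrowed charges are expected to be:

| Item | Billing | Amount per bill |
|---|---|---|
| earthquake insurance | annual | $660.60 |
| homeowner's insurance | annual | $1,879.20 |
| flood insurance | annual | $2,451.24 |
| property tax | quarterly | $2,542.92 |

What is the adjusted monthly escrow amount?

$1,335.55

Earthquake insurance: $660.60 per year
Homeowner's insurance: $1,879.20 per year
Flood insurance: $2,451.24 per year
Property tax: $2,542.92 × 4 = $10,171.68 per year
Total annual escrow = $15,162.72
Monthly = $15,162.72 / 12 = $1,263.56
Monthly shortage recovery: $863.88 ÷ 12 = $71.99
Adjusted monthly = $1,263.56 + $71.99 = $1,335.55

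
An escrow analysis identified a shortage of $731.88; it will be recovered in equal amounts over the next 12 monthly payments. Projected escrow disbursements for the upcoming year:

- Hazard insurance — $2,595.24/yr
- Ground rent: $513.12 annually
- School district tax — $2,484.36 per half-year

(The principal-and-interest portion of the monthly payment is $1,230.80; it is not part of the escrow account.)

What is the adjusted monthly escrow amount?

$734.08

Hazard insurance — $2,595.24
Ground rent — $513.12
School district tax — $2,484.36 × 2 = $4,968.72
Total per year = $8,077.08
Base monthly escrow = $8,077.08 ÷ 12 = $673.09
Monthly shortage recovery: $731.88 ÷ 12 = $60.99
Adjusted monthly = $673.09 + $60.99 = $734.08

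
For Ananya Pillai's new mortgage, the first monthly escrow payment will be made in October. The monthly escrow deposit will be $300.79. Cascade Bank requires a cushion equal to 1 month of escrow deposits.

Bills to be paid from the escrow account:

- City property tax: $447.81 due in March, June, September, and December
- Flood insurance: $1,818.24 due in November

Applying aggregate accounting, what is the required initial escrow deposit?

Cushion = 1 × $300.79 = $300.79
Trial balance (start $0, +$300.79 each month, − disbursements):
  Oct: +$300.79 → $300.79
  Nov: +$300.79 − $1,818.24 → -$1,216.66
  Dec: +$300.79 − $447.81 → -$1,363.68
  Jan: +$300.79 → -$1,062.89
  Feb: +$300.79 → -$762.10
  Mar: +$300.79 − $447.81 → -$909.12
  Apr: +$300.79 → -$608.33
  May: +$300.79 → -$307.54
  Jun: +$300.79 − $447.81 → -$454.56
  Jul: +$300.79 → -$153.77
  Aug: +$300.79 → $147.02
  Sep: +$300.79 − $447.81 → $0.00
Lowest trial balance = -$1,363.68 (Dec)
Initial deposit = cushion − low point = $300.79 − (-$1,363.68) = $1,664.47

$1,664.47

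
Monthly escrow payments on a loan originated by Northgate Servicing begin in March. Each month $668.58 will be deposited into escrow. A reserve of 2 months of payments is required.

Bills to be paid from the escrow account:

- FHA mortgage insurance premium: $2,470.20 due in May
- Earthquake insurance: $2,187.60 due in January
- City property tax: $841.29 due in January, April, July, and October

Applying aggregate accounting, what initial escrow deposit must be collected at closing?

Cushion = 2 × $668.58 = $1,337.16
Trial balance (start $0, +$668.58 each month, − disbursements):
  Mar: +$668.58 → $668.58
  Apr: +$668.58 − $841.29 → $495.87
  May: +$668.58 − $2,470.20 → -$1,305.75
  Jun: +$668.58 → -$637.17
  Jul: +$668.58 − $841.29 → -$809.88
  Aug: +$668.58 → -$141.30
  Sep: +$668.58 → $527.28
  Oct: +$668.58 − $841.29 → $354.57
  Nov: +$668.58 → $1,023.15
  Dec: +$668.58 → $1,691.73
  Jan: +$668.58 − $3,028.89 → -$668.58
  Feb: +$668.58 → $0.00
Lowest trial balance = -$1,305.75 (May)
Initial deposit = cushion − low point = $1,337.16 − (-$1,305.75) = $2,642.91

$2,642.91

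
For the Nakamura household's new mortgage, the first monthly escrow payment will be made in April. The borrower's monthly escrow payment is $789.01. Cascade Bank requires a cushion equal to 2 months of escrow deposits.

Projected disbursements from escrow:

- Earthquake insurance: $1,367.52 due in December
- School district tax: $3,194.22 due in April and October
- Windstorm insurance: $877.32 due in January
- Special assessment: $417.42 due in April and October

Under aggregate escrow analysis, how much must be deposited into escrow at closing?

$4,400.65

Cushion = 2 × $789.01 = $1,578.02
Trial balance (start $0, +$789.01 each month, − disbursements):
  Apr: +$789.01 − $3,611.64 → -$2,822.63
  May: +$789.01 → -$2,033.62
  Jun: +$789.01 → -$1,244.61
  Jul: +$789.01 → -$455.60
  Aug: +$789.01 → $333.41
  Sep: +$789.01 → $1,122.42
  Oct: +$789.01 − $3,611.64 → -$1,700.21
  Nov: +$789.01 → -$911.20
  Dec: +$789.01 − $1,367.52 → -$1,489.71
  Jan: +$789.01 − $877.32 → -$1,578.02
  Feb: +$789.01 → -$789.01
  Mar: +$789.01 → $0.00
Lowest trial balance = -$2,822.63 (Apr)
Initial deposit = cushion − low point = $1,578.02 − (-$2,822.63) = $4,400.65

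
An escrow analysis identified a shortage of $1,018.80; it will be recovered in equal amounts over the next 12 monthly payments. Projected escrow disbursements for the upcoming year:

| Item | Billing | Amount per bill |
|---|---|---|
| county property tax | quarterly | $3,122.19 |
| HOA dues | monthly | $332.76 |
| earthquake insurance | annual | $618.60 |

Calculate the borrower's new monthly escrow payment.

$1,509.94

County property tax = $3,122.19 × 4 = $12,488.76 annually
HOA dues = $332.76 × 12 = $3,993.12 annually
Earthquake insurance = $618.60 annually
Annual escrow total = $12,488.76 + $3,993.12 + $618.60 = $17,100.48
Per month = $17,100.48 ÷ 12 = $1,425.04
Monthly shortage recovery: $1,018.80 / 12 = $84.90
Adjusted monthly = $1,425.04 + $84.90 = $1,509.94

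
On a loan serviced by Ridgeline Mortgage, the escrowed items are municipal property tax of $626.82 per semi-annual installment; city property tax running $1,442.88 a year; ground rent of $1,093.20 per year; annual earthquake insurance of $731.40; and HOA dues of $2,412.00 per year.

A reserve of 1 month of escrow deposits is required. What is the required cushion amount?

$577.76

Municipal property tax — $626.82 × 2 = $1,253.64/yr
City property tax — $1,442.88/yr
Ground rent — $1,093.20/yr
Earthquake insurance — $731.40/yr
HOA dues — $2,412.00/yr
Total annual escrow = $1,253.64 + $1,442.88 + $1,093.20 + $731.40 + $2,412.00 = $6,933.12
Monthly escrow = $6,933.12 / 12 = $577.76
Cushion = 1 × $577.76 = $577.76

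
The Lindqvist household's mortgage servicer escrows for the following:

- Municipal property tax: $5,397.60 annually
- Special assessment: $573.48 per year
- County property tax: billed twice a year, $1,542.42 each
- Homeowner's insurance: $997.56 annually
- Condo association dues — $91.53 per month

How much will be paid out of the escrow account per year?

Municipal property tax — $5,397.60
Special assessment — $573.48
County property tax — $1,542.42 × 2 = $3,084.84
Homeowner's insurance — $997.56
Condo association dues — $91.53 × 12 = $1,098.36
Total per year = $5,397.60 + $573.48 + $3,084.84 + $997.56 + $1,098.36 = $11,151.84

$11,151.84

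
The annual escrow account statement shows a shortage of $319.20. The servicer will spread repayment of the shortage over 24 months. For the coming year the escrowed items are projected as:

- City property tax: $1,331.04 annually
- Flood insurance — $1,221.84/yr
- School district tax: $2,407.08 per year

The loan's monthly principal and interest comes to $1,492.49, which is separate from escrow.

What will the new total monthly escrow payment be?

$426.63

City property tax = $1,331.04 per year
Flood insurance = $1,221.84 per year
School district tax = $2,407.08 per year
Total annual escrow = $1,331.04 + $1,221.84 + $2,407.08 = $4,959.96
Per month = $4,959.96 ÷ 12 = $413.33
Shortage spread = $319.20 ÷ 24 = $13.30/mo
Adjusted monthly = $413.33 + $13.30 = $426.63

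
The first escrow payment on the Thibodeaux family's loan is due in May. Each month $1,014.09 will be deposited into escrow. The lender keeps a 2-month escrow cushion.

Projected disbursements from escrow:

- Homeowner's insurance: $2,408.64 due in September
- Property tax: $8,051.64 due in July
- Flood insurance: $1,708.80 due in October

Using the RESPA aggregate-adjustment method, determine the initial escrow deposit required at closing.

$8,112.72

Cushion = 2 × $1,014.09 = $2,028.18
Trial balance (start $0, +$1,014.09 each month, − disbursements):
  May: +$1,014.09 → $1,014.09
  Jun: +$1,014.09 → $2,028.18
  Jul: +$1,014.09 − $8,051.64 → -$5,009.37
  Aug: +$1,014.09 → -$3,995.28
  Sep: +$1,014.09 − $2,408.64 → -$5,389.83
  Oct: +$1,014.09 − $1,708.80 → -$6,084.54
  Nov: +$1,014.09 → -$5,070.45
  Dec: +$1,014.09 → -$4,056.36
  Jan: +$1,014.09 → -$3,042.27
  Feb: +$1,014.09 → -$2,028.18
  Mar: +$1,014.09 → -$1,014.09
  Apr: +$1,014.09 → $0.00
Lowest trial balance = -$6,084.54 (Oct)
Initial deposit = cushion − low point = $2,028.18 − (-$6,084.54) = $8,112.72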